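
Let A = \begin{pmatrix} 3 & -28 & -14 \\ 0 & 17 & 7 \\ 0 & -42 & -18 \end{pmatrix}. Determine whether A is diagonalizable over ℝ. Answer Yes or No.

Characteristic polynomial: p(μ) = μ^3 - 2μ^2 - 15μ + 36 = (μ - 3)^2(μ + 4).
μ = 3 has algebraic multiplicity 2; rank(A − 3I) = 1, so geometric multiplicity = 2.
Every eigenvalue has geometric = algebraic multiplicity, so A is diagonalizable.

Yes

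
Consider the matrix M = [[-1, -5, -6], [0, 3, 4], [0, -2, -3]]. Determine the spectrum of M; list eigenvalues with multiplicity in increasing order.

Characteristic polynomial: p(r) = r^3 + r^2 - r - 1 = (r - 1)(r + 1)^2.
Roots (with multiplicity): -1, -1, 1.

-1, -1, 1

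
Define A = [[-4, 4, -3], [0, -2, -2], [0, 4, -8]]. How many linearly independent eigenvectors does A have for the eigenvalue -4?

1

A + 4I = [[0, 4, -3], [0, 2, -2], [0, 4, -4]].
This matrix has rank 2, so its null space has dimension 3 − 2 = 1.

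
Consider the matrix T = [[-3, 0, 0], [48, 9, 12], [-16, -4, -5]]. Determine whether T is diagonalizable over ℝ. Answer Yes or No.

Characteristic polynomial: p(λ) = λ^3 - λ^2 - 9λ + 9 = (λ - 3)(λ - 1)(λ + 3).
All 3 eigenvalues are distinct, so T is diagonalizable.

Yes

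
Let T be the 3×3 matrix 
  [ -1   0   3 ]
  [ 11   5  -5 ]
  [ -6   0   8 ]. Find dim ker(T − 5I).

T − 5I = [[-6, 0, 3], [11, 0, -5], [-6, 0, 3]].
This matrix has rank 2, so its null space has dimension 3 − 2 = 1.

1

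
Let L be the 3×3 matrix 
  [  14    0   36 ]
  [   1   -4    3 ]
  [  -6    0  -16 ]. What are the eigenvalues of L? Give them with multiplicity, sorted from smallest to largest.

Characteristic polynomial: p(t) = t^3 + 6t^2 - 32 = (t - 2)(t + 4)^2.
Roots (with multiplicity): -4, -4, 2.

-4, -4, 2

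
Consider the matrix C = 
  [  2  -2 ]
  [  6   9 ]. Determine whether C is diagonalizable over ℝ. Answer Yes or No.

Characteristic polynomial: p(s) = s^2 - 11s + 30 = (s - 6)(s - 5).
All 2 eigenvalues are distinct, so C is diagonalizable.

Yes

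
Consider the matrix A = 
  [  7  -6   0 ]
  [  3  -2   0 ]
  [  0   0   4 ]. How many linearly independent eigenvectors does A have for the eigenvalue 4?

2

A − 4I = [[3, -6, 0], [3, -6, 0], [0, 0, 0]].
This matrix has rank 1, so its null space has dimension 3 − 1 = 2.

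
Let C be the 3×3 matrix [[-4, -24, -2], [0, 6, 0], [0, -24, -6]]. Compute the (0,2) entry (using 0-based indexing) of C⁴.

1040

Characteristic polynomial: t^3 + 4t^2 - 36t - 144 = (t - 6)(t + 4)(t + 6), so the eigenvalues are -6, -4, 6.
t=6: eigenvector (-2, 1, -2).
t=-4: eigenvector (1, 0, 0).
t=-6: eigenvector (1, 0, 1).
P = [[-2, 1, 1], [1, 0, 0], [-2, 0, 1]], D = diag(6, -4, -6), P⁻¹ = [[0, 1, 0], [1, 0, -1], [0, 2, 1]].
C⁴ = P·diag(1296, 256, 1296)·P⁻¹ = [[256, 0, 1040], [0, 1296, 0], [0, 0, 1296]].
The requested entry is 1040.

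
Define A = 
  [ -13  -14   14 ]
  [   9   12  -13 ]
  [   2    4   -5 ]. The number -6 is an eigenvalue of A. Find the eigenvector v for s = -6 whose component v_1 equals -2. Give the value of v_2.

1

A + 6I = [[-7, -14, 14], [9, 18, -13], [2, 4, 1]].
Solving (A + 6I)v = 0 gives the eigenspace spanned by (-2, 1, 0).
With v_1 = -2, v = (-2, 1, 0), so v_2 = 1.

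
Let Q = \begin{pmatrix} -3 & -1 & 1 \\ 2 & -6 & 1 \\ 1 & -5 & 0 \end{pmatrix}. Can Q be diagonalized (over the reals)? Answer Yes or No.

Characteristic polynomial: p(s) = s^3 + 9s^2 + 24s + 20 = (s + 2)^2(s + 5).
s = -2 has algebraic multiplicity 2; rank(Q + 2I) = 2, so geometric multiplicity = 1.
Geometric multiplicity < algebraic multiplicity, so Q is not diagonalizable.

No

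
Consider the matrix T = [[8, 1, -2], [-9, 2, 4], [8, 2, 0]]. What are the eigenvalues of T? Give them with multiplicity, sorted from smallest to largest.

3, 3, 4

Characteristic polynomial: p(μ) = μ^3 - 10μ^2 + 33μ - 36 = (μ - 4)(μ - 3)^2.
Roots (with multiplicity): 3, 3, 4.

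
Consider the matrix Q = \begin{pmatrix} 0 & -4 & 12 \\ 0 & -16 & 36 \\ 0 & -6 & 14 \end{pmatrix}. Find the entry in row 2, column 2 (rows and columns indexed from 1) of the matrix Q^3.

Characteristic polynomial: r^3 + 2r^2 - 8r = r(r - 2)(r + 4), so the eigenvalues are -4, 0, 2.
r=0: eigenvector (1, 0, 0).
r=2: eigenvector (2, 2, 1).
r=-4: eigenvector (0, 3, 1).
P = [[1, 2, 0], [0, 2, 3], [0, 1, 1]], D = diag(0, 2, -4), P⁻¹ = [[1, 2, -6], [0, -1, 3], [0, 1, -2]].
Q³ = P·diag(0, 8, -64)·P⁻¹ = [[0, -16, 48], [0, -208, 432], [0, -72, 152]].
The requested entry is -208.

-208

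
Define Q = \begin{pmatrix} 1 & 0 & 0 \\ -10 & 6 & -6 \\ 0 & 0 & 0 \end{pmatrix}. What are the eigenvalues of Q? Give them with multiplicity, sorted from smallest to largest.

Characteristic polynomial: p(t) = t^3 - 7t^2 + 6t = t(t - 6)(t - 1).
Roots (with multiplicity): 0, 1, 6.

0, 1, 6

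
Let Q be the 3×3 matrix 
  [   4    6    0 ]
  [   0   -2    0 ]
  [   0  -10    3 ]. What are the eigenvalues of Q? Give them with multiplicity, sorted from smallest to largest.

-2, 3, 4

Characteristic polynomial: p(t) = t^3 - 5t^2 - 2t + 24 = (t - 4)(t - 3)(t + 2).
Roots (with multiplicity): -2, 3, 4.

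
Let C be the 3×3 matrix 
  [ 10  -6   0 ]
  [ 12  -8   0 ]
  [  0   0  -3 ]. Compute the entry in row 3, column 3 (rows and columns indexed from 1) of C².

9

Characteristic polynomial: λ^3 + λ^2 - 14λ - 24 = (λ - 4)(λ + 2)(λ + 3), so the eigenvalues are -3, -2, 4.
λ=-2: eigenvector (-1, -2, 0).
λ=4: eigenvector (1, 1, 0).
λ=-3: eigenvector (0, 0, 1).
P = [[-1, 1, 0], [-2, 1, 0], [0, 0, 1]], D = diag(-2, 4, -3), P⁻¹ = [[1, -1, 0], [2, -1, 0], [0, 0, 1]].
C² = P·diag(4, 16, 9)·P⁻¹ = [[28, -12, 0], [24, -8, 0], [0, 0, 9]].
The requested entry is 9.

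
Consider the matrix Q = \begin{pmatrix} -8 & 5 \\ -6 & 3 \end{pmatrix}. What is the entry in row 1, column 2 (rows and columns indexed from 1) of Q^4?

-325

Characteristic polynomial: s^2 + 5s + 6 = (s + 2)(s + 3), so the eigenvalues are -3, -2.
s=-2: eigenvector (-5, -6).
s=-3: eigenvector (1, 1).
P = [[-5, 1], [-6, 1]], D = diag(-2, -3), P⁻¹ = [[1, -1], [6, -5]].
Q⁴ = P·diag(16, 81)·P⁻¹ = [[406, -325], [390, -309]].
The requested entry is -325.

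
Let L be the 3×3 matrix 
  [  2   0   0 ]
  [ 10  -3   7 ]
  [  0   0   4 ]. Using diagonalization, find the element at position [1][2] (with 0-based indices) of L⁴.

175

Characteristic polynomial: t^3 - 3t^2 - 10t + 24 = (t - 4)(t - 2)(t + 3), so the eigenvalues are -3, 2, 4.
t=2: eigenvector (1, 2, 0).
t=-3: eigenvector (0, 1, 0).
t=4: eigenvector (0, 1, 1).
P = [[1, 0, 0], [2, 1, 1], [0, 0, 1]], D = diag(2, -3, 4), P⁻¹ = [[1, 0, 0], [-2, 1, -1], [0, 0, 1]].
L⁴ = P·diag(16, 81, 256)·P⁻¹ = [[16, 0, 0], [-130, 81, 175], [0, 0, 256]].
The requested entry is 175.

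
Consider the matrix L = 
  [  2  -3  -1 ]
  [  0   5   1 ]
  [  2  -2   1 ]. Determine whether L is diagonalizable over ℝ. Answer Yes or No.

Characteristic polynomial: p(λ) = λ^3 - 8λ^2 + 21λ - 18 = (λ - 3)^2(λ - 2).
λ = 3 has algebraic multiplicity 2; rank(L − 3I) = 2, so geometric multiplicity = 1.
Geometric multiplicity < algebraic multiplicity, so L is not diagonalizable.

No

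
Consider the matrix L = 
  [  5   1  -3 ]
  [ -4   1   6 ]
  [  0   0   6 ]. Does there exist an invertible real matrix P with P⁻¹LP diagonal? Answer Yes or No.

Characteristic polynomial: p(λ) = λ^3 - 12λ^2 + 45λ - 54 = (λ - 6)(λ - 3)^2.
λ = 3 has algebraic multiplicity 2; rank(L − 3I) = 2, so geometric multiplicity = 1.
Geometric multiplicity < algebraic multiplicity, so L is not diagonalizable.

No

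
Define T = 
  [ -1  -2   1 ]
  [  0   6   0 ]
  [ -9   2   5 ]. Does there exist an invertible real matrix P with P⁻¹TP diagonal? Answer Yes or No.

Characteristic polynomial: p(λ) = λ^3 - 10λ^2 + 28λ - 24 = (λ - 6)(λ - 2)^2.
λ = 2 has algebraic multiplicity 2; rank(T − 2I) = 2, so geometric multiplicity = 1.
Geometric multiplicity < algebraic multiplicity, so T is not diagonalizable.

No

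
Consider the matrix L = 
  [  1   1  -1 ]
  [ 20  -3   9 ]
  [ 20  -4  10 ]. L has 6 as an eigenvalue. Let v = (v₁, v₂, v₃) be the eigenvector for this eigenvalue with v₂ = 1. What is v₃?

L − 6I = [[-5, 1, -1], [20, -9, 9], [20, -4, 4]].
Solving (L − 6I)v = 0 gives the eigenspace spanned by (0, 1, 1).
With v₂ = 1, v = (0, 1, 1), so v₃ = 1.

1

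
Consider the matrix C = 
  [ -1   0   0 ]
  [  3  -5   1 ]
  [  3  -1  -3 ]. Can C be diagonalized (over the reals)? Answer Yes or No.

Characteristic polynomial: p(λ) = λ^3 + 9λ^2 + 24λ + 16 = (λ + 1)(λ + 4)^2.
λ = -4 has algebraic multiplicity 2; rank(C + 4I) = 2, so geometric multiplicity = 1.
Geometric multiplicity < algebraic multiplicity, so C is not diagonalizable.

No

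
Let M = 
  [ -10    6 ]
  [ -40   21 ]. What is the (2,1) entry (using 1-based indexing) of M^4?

Characteristic polynomial: s^2 - 11s + 30 = (s - 6)(s - 5), so the eigenvalues are 5, 6.
s=5: eigenvector (-2, -5).
s=6: eigenvector (-3, -8).
P = [[-2, -3], [-5, -8]], D = diag(5, 6), P⁻¹ = [[-8, 3], [5, -2]].
M⁴ = P·diag(625, 1296)·P⁻¹ = [[-9440, 4026], [-26840, 11361]].
The requested entry is -26840.

-26840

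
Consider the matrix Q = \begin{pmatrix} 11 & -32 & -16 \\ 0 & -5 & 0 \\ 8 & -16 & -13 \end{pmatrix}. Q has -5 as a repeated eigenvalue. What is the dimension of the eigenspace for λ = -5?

2

Q + 5I = [[16, -32, -16], [0, 0, 0], [8, -16, -8]].
This matrix has rank 1, so its null space has dimension 3 − 1 = 2.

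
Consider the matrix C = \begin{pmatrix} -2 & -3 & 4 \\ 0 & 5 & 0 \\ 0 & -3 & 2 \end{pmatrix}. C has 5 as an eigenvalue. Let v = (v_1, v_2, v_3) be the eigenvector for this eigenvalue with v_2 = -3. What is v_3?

3

C − 5I = [[-7, -3, 4], [0, 0, 0], [0, -3, -3]].
Solving (C − 5I)v = 0 gives the eigenspace spanned by (3, -3, 3).
With v_2 = -3, v = (3, -3, 3), so v_3 = 3.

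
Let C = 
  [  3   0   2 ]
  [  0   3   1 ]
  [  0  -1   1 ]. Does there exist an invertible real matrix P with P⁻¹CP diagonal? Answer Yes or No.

Characteristic polynomial: p(r) = r^3 - 7r^2 + 16r - 12 = (r - 3)(r - 2)^2.
r = 2 has algebraic multiplicity 2; rank(C − 2I) = 2, so geometric multiplicity = 1.
Geometric multiplicity < algebraic multiplicity, so C is not diagonalizable.

No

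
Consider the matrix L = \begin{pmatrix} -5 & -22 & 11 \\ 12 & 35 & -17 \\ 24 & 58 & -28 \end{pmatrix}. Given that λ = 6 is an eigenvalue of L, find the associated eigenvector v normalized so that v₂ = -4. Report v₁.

L − 6I = [[-11, -22, 11], [12, 29, -17], [24, 58, -34]].
Solving (L − 6I)v = 0 gives the eigenspace spanned by (4, -4, -4).
With v₂ = -4, v = (4, -4, -4), so v₁ = 4.

4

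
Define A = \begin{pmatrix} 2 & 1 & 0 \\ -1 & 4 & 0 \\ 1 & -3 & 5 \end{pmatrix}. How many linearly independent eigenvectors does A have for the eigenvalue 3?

A − 3I = [[-1, 1, 0], [-1, 1, 0], [1, -3, 2]].
This matrix has rank 2, so its null space has dimension 3 − 2 = 1.

1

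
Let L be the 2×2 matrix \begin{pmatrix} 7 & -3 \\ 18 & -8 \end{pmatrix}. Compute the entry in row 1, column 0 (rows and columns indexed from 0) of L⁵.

Characteristic polynomial: t^2 + t - 2 = (t - 1)(t + 2), so the eigenvalues are -2, 1.
t=-2: eigenvector (1, 3).
t=1: eigenvector (-1, -2).
P = [[1, -1], [3, -2]], D = diag(-2, 1), P⁻¹ = [[-2, 1], [-3, 1]].
L⁵ = P·diag(-32, 1)·P⁻¹ = [[67, -33], [198, -98]].
The requested entry is 198.

198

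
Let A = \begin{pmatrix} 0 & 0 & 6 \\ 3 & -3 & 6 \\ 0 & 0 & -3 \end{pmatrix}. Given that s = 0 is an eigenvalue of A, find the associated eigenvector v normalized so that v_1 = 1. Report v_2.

1

A = [[0, 0, 6], [3, -3, 6], [0, 0, -3]].
Solving (A)v = 0 gives the eigenspace spanned by (1, 1, 0).
With v_1 = 1, v = (1, 1, 0), so v_2 = 1.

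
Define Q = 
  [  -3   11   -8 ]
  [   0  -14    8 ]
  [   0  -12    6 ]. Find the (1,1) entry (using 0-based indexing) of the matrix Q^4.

Characteristic polynomial: t^3 + 11t^2 + 36t + 36 = (t + 2)(t + 3)(t + 6), so the eigenvalues are -6, -3, -2.
t=-3: eigenvector (1, 0, 0).
t=-2: eigenvector (-2, 2, 3).
t=-6: eigenvector (-1, 1, 1).
P = [[1, -2, -1], [0, 2, 1], [0, 3, 1]], D = diag(-3, -2, -6), P⁻¹ = [[1, 1, 0], [0, -1, 1], [0, 3, -2]].
Q⁴ = P·diag(81, 16, 1296)·P⁻¹ = [[81, -3775, 2560], [0, 3856, -2560], [0, 3840, -2544]].
The requested entry is 3856.

3856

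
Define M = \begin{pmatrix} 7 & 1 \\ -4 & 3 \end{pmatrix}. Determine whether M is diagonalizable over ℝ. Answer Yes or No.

Characteristic polynomial: p(r) = r^2 - 10r + 25 = (r - 5)^2.
r = 5 has algebraic multiplicity 2; rank(M − 5I) = 1, so geometric multiplicity = 1.
Geometric multiplicity < algebraic multiplicity, so M is not diagonalizable.

No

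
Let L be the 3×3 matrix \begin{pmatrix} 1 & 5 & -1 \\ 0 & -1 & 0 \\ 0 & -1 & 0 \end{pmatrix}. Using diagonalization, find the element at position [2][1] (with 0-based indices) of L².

1

Characteristic polynomial: λ^3 - λ = λ(λ - 1)(λ + 1), so the eigenvalues are -1, 0, 1.
λ=-1: eigenvector (-2, 1, 1).
λ=1: eigenvector (1, 0, 0).
λ=0: eigenvector (1, 0, 1).
P = [[-2, 1, 1], [1, 0, 0], [1, 0, 1]], D = diag(-1, 1, 0), P⁻¹ = [[0, 1, 0], [1, 3, -1], [0, -1, 1]].
L² = P·diag(1, 1, 0)·P⁻¹ = [[1, 1, -1], [0, 1, 0], [0, 1, 0]].
The requested entry is 1.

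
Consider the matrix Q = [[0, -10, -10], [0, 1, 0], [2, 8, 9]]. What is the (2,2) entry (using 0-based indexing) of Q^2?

61

Characteristic polynomial: μ^3 - 10μ^2 + 29μ - 20 = (μ - 5)(μ - 4)(μ - 1), so the eigenvalues are 1, 4, 5.
μ=4: eigenvector (5, 0, -2).
μ=5: eigenvector (-2, 0, 1).
μ=1: eigenvector (0, 1, -1).
P = [[5, -2, 0], [0, 0, 1], [-2, 1, -1]], D = diag(4, 5, 1), P⁻¹ = [[1, 2, 2], [2, 5, 5], [0, 1, 0]].
Q² = P·diag(16, 25, 1)·P⁻¹ = [[-20, -90, -90], [0, 1, 0], [18, 60, 61]].
The requested entry is 61.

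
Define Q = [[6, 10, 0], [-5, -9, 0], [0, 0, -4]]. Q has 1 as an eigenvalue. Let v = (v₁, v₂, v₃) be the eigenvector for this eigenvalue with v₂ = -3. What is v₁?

6

Q − 1I = [[5, 10, 0], [-5, -10, 0], [0, 0, -5]].
Solving (Q − 1I)v = 0 gives the eigenspace spanned by (6, -3, 0).
With v₂ = -3, v = (6, -3, 0), so v₁ = 6.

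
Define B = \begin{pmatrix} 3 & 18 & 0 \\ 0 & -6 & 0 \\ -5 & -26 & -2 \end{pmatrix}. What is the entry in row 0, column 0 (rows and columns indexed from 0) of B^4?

Characteristic polynomial: t^3 + 5t^2 - 12t - 36 = (t - 3)(t + 2)(t + 6), so the eigenvalues are -6, -2, 3.
t=3: eigenvector (1, 0, -1).
t=-6: eigenvector (-2, 1, 4).
t=-2: eigenvector (0, 0, 1).
P = [[1, -2, 0], [0, 1, 0], [-1, 4, 1]], D = diag(3, -6, -2), P⁻¹ = [[1, 2, 0], [0, 1, 0], [1, -2, 1]].
B⁴ = P·diag(81, 1296, 16)·P⁻¹ = [[81, -2430, 0], [0, 1296, 0], [-65, 4990, 16]].
The requested entry is 81.

81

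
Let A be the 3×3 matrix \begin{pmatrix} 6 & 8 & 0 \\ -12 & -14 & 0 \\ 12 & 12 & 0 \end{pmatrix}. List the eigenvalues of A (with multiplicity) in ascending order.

-6, -2, 0

Characteristic polynomial: p(s) = s^3 + 8s^2 + 12s = s(s + 2)(s + 6).
Roots (with multiplicity): -6, -2, 0.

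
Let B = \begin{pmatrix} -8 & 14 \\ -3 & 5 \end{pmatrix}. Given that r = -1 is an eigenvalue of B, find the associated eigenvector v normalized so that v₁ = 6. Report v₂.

B + 1I = [[-7, 14], [-3, 6]].
Solving (B + 1I)v = 0 gives the eigenspace spanned by (6, 3).
With v₁ = 6, v = (6, 3), so v₂ = 3.

3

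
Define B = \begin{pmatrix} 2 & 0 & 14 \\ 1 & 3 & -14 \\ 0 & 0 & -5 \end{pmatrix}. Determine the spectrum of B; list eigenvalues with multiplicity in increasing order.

Characteristic polynomial: p(μ) = μ^3 - 19μ + 30 = (μ - 3)(μ - 2)(μ + 5).
Roots (with multiplicity): -5, 2, 3.

-5, 2, 3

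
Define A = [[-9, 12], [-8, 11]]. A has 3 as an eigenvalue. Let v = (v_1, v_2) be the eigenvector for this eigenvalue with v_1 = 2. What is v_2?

A − 3I = [[-12, 12], [-8, 8]].
Solving (A − 3I)v = 0 gives the eigenspace spanned by (2, 2).
With v_1 = 2, v = (2, 2), so v_2 = 2.

2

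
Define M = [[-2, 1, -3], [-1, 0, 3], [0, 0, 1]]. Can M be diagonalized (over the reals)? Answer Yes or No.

No

Characteristic polynomial: p(λ) = λ^3 + λ^2 - λ - 1 = (λ - 1)(λ + 1)^2.
λ = -1 has algebraic multiplicity 2; rank(M + 1I) = 2, so geometric multiplicity = 1.
Geometric multiplicity < algebraic multiplicity, so M is not diagonalizable.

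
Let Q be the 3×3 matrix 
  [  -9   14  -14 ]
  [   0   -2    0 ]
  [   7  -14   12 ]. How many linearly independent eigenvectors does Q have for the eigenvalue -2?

2

Q + 2I = [[-7, 14, -14], [0, 0, 0], [7, -14, 14]].
This matrix has rank 1, so its null space has dimension 3 − 1 = 2.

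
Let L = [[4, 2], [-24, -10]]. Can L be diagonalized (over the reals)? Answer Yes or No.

Characteristic polynomial: p(t) = t^2 + 6t + 8 = (t + 2)(t + 4).
All 2 eigenvalues are distinct, so L is diagonalizable.

Yes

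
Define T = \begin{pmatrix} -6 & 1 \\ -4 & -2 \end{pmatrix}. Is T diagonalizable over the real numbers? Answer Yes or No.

No

Characteristic polynomial: p(μ) = μ^2 + 8μ + 16 = (μ + 4)^2.
μ = -4 has algebraic multiplicity 2; rank(T + 4I) = 1, so geometric multiplicity = 1.
Geometric multiplicity < algebraic multiplicity, so T is not diagonalizable.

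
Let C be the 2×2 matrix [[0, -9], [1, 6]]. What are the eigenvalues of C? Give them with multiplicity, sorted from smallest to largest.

Characteristic polynomial: p(μ) = μ^2 - 6μ + 9 = (μ - 3)^2.
Roots (with multiplicity): 3, 3.

3, 3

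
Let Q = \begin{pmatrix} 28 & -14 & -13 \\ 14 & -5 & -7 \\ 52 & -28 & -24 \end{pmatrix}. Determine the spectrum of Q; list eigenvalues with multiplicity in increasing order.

Characteristic polynomial: p(s) = s^3 + s^2 - 16s + 20 = (s - 2)^2(s + 5).
Roots (with multiplicity): -5, 2, 2.

-5, 2, 2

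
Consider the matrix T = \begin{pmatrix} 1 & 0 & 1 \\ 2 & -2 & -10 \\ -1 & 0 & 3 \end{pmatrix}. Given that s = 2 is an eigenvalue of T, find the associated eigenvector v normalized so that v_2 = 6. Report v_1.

-3

T − 2I = [[-1, 0, 1], [2, -4, -10], [-1, 0, 1]].
Solving (T − 2I)v = 0 gives the eigenspace spanned by (-3, 6, -3).
With v_2 = 6, v = (-3, 6, -3), so v_1 = -3.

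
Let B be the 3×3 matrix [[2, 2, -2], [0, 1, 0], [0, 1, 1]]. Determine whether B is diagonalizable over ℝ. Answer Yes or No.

No

Characteristic polynomial: p(t) = t^3 - 4t^2 + 5t - 2 = (t - 2)(t - 1)^2.
t = 1 has algebraic multiplicity 2; rank(B − 1I) = 2, so geometric multiplicity = 1.
Geometric multiplicity < algebraic multiplicity, so B is not diagonalizable.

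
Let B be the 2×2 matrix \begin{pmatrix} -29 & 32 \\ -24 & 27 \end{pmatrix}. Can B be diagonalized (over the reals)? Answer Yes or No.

Characteristic polynomial: p(μ) = μ^2 + 2μ - 15 = (μ - 3)(μ + 5).
All 2 eigenvalues are distinct, so B is diagonalizable.

Yes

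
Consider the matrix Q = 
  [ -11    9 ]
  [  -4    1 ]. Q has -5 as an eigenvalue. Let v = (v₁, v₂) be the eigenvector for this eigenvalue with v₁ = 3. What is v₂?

2

Q + 5I = [[-6, 9], [-4, 6]].
Solving (Q + 5I)v = 0 gives the eigenspace spanned by (3, 2).
With v₁ = 3, v = (3, 2), so v₂ = 2.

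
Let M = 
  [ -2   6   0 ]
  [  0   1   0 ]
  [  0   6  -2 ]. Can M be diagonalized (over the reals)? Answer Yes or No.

Yes

Characteristic polynomial: p(t) = t^3 + 3t^2 - 4 = (t - 1)(t + 2)^2.
t = -2 has algebraic multiplicity 2; rank(M + 2I) = 1, so geometric multiplicity = 2.
Every eigenvalue has geometric = algebraic multiplicity, so M is diagonalizable.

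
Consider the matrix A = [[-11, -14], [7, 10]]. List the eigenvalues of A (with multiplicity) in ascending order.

Characteristic polynomial: p(r) = r^2 + r - 12 = (r - 3)(r + 4).
Roots (with multiplicity): -4, 3.

-4, 3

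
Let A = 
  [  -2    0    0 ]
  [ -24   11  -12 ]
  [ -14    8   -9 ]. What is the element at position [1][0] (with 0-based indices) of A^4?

Characteristic polynomial: s^3 - 7s - 6 = (s - 3)(s + 1)(s + 2), so the eigenvalues are -2, -1, 3.
s=-2: eigenvector (1, 0, -2).
s=-1: eigenvector (0, 1, 1).
s=3: eigenvector (0, -3, -2).
P = [[1, 0, 0], [0, 1, -3], [-2, 1, -2]], D = diag(-2, -1, 3), P⁻¹ = [[1, 0, 0], [6, -2, 3], [2, -1, 1]].
A⁴ = P·diag(16, 1, 81)·P⁻¹ = [[16, 0, 0], [-480, 241, -240], [-350, 160, -159]].
The requested entry is -480.

-480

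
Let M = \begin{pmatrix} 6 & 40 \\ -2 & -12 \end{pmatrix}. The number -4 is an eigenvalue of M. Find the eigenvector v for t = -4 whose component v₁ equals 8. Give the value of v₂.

-2

M + 4I = [[10, 40], [-2, -8]].
Solving (M + 4I)v = 0 gives the eigenspace spanned by (8, -2).
With v₁ = 8, v = (8, -2), so v₂ = -2.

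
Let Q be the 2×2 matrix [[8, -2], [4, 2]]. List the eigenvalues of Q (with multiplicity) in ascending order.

4, 6

Characteristic polynomial: p(r) = r^2 - 10r + 24 = (r - 6)(r - 4).
Roots (with multiplicity): 4, 6.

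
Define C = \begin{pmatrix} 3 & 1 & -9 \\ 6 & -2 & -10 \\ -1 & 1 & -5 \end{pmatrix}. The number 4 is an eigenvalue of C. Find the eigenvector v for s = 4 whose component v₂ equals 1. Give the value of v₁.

C − 4I = [[-1, 1, -9], [6, -6, -10], [-1, 1, -9]].
Solving (C − 4I)v = 0 gives the eigenspace spanned by (1, 1, 0).
With v₂ = 1, v = (1, 1, 0), so v₁ = 1.

1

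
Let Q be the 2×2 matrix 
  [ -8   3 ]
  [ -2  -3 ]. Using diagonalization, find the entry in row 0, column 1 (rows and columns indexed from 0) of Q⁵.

Characteristic polynomial: r^2 + 11r + 30 = (r + 5)(r + 6), so the eigenvalues are -6, -5.
r=-5: eigenvector (1, 1).
r=-6: eigenvector (3, 2).
P = [[1, 3], [1, 2]], D = diag(-5, -6), P⁻¹ = [[-2, 3], [1, -1]].
Q⁵ = P·diag(-3125, -7776)·P⁻¹ = [[-17078, 13953], [-9302, 6177]].
The requested entry is 13953.

13953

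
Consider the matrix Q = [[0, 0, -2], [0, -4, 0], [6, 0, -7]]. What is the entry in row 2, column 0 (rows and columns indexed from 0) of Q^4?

Characteristic polynomial: t^3 + 11t^2 + 40t + 48 = (t + 3)(t + 4)^2, so the eigenvalues are -4, -4, -3.
t=-4: eigenvector (1, 0, 2).
t=-4: eigenvector (0, 1, 0).
t=-3: eigenvector (-2, 0, -3).
P = [[1, 0, -2], [0, 1, 0], [2, 0, -3]], D = diag(-4, -4, -3), P⁻¹ = [[-3, 0, 2], [0, 1, 0], [-2, 0, 1]].
Q⁴ = P·diag(256, 256, 81)·P⁻¹ = [[-444, 0, 350], [0, 256, 0], [-1050, 0, 781]].
The requested entry is -1050.

-1050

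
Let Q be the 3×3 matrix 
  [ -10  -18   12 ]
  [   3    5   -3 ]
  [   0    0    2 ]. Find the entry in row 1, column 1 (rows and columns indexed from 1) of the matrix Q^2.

46

Characteristic polynomial: s^3 + 3s^2 - 6s - 8 = (s - 2)(s + 1)(s + 4), so the eigenvalues are -4, -1, 2.
s=-4: eigenvector (3, -1, 0).
s=2: eigenvector (1, 0, 1).
s=-1: eigenvector (-2, 1, 0).
P = [[3, 1, -2], [-1, 0, 1], [0, 1, 0]], D = diag(-4, 2, -1), P⁻¹ = [[1, 2, -1], [0, 0, 1], [1, 3, -1]].
Q² = P·diag(16, 4, 1)·P⁻¹ = [[46, 90, -42], [-15, -29, 15], [0, 0, 4]].
The requested entry is 46.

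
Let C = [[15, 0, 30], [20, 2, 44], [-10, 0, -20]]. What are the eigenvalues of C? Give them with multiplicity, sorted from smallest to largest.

Characteristic polynomial: p(r) = r^3 + 3r^2 - 10r = r(r - 2)(r + 5).
Roots (with multiplicity): -5, 0, 2.

-5, 0, 2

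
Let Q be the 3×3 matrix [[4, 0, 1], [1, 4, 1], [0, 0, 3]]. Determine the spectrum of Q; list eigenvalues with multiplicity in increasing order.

Characteristic polynomial: p(t) = t^3 - 11t^2 + 40t - 48 = (t - 4)^2(t - 3).
Roots (with multiplicity): 3, 4, 4.

3, 4, 4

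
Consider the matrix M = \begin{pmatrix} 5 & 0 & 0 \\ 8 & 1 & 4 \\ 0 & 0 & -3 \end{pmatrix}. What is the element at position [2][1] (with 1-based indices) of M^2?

Characteristic polynomial: s^3 - 3s^2 - 13s + 15 = (s - 5)(s - 1)(s + 3), so the eigenvalues are -3, 1, 5.
s=1: eigenvector (0, 1, 0).
s=5: eigenvector (1, 2, 0).
s=-3: eigenvector (0, -1, 1).
P = [[0, 1, 0], [1, 2, -1], [0, 0, 1]], D = diag(1, 5, -3), P⁻¹ = [[-2, 1, 1], [1, 0, 0], [0, 0, 1]].
M² = P·diag(1, 25, 9)·P⁻¹ = [[25, 0, 0], [48, 1, -8], [0, 0, 9]].
The requested entry is 48.

48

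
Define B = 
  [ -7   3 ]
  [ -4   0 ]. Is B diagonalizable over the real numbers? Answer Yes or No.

Characteristic polynomial: p(r) = r^2 + 7r + 12 = (r + 3)(r + 4).
All 2 eigenvalues are distinct, so B is diagonalizable.

Yes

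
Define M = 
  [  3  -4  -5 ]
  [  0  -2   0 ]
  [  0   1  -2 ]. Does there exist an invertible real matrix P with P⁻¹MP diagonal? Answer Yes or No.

No

Characteristic polynomial: p(λ) = λ^3 + λ^2 - 8λ - 12 = (λ - 3)(λ + 2)^2.
λ = -2 has algebraic multiplicity 2; rank(M + 2I) = 2, so geometric multiplicity = 1.
Geometric multiplicity < algebraic multiplicity, so M is not diagonalizable.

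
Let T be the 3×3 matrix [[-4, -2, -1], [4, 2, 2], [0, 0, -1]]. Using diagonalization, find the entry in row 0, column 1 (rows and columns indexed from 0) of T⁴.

16

Characteristic polynomial: r^3 + 3r^2 + 2r = r(r + 1)(r + 2), so the eigenvalues are -2, -1, 0.
r=0: eigenvector (-1, 2, 0).
r=-2: eigenvector (-1, 1, 0).
r=-1: eigenvector (1, -2, 1).
P = [[-1, -1, 1], [2, 1, -2], [0, 0, 1]], D = diag(0, -2, -1), P⁻¹ = [[1, 1, 1], [-2, -1, 0], [0, 0, 1]].
T⁴ = P·diag(0, 16, 1)·P⁻¹ = [[32, 16, 1], [-32, -16, -2], [0, 0, 1]].
The requested entry is 16.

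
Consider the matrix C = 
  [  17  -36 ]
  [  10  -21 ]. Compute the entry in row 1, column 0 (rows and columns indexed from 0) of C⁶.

Characteristic polynomial: s^2 + 4s + 3 = (s + 1)(s + 3), so the eigenvalues are -3, -1.
s=-3: eigenvector (-9, -5).
s=-1: eigenvector (2, 1).
P = [[-9, 2], [-5, 1]], D = diag(-3, -1), P⁻¹ = [[1, -2], [5, -9]].
C⁶ = P·diag(729, 1)·P⁻¹ = [[-6551, 13104], [-3640, 7281]].
The requested entry is -3640.

-3640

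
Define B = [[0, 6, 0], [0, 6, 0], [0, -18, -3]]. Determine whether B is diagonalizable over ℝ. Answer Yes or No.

Characteristic polynomial: p(μ) = μ^3 - 3μ^2 - 18μ = μ(μ - 6)(μ + 3).
All 3 eigenvalues are distinct, so B is diagonalizable.

Yes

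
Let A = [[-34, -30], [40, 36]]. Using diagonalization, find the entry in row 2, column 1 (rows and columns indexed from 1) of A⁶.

Characteristic polynomial: s^2 - 2s - 24 = (s - 6)(s + 4), so the eigenvalues are -4, 6.
s=6: eigenvector (-3, 4).
s=-4: eigenvector (1, -1).
P = [[-3, 1], [4, -1]], D = diag(6, -4), P⁻¹ = [[1, 1], [4, 3]].
A⁶ = P·diag(46656, 4096)·P⁻¹ = [[-123584, -127680], [170240, 174336]].
The requested entry is 170240.

170240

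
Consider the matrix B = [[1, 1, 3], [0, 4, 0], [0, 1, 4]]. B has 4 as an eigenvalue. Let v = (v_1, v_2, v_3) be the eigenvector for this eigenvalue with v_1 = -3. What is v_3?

-3

B − 4I = [[-3, 1, 3], [0, 0, 0], [0, 1, 0]].
Solving (B − 4I)v = 0 gives the eigenspace spanned by (-3, 0, -3).
With v_1 = -3, v = (-3, 0, -3), so v_3 = -3.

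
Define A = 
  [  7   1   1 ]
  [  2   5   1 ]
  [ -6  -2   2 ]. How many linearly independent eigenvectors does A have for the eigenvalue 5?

1

A − 5I = [[2, 1, 1], [2, 0, 1], [-6, -2, -3]].
This matrix has rank 2, so its null space has dimension 3 − 2 = 1.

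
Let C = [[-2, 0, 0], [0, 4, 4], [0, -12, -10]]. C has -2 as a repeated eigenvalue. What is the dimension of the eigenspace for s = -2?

C + 2I = [[0, 0, 0], [0, 6, 4], [0, -12, -8]].
This matrix has rank 1, so its null space has dimension 3 − 1 = 2.

2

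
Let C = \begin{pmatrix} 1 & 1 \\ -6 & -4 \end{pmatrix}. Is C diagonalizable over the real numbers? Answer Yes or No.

Characteristic polynomial: p(s) = s^2 + 3s + 2 = (s + 1)(s + 2).
All 2 eigenvalues are distinct, so C is diagonalizable.

Yes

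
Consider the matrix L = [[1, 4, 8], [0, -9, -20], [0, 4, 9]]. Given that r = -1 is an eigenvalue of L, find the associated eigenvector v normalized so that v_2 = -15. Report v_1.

L + 1I = [[2, 4, 8], [0, -8, -20], [0, 4, 10]].
Solving (L + 1I)v = 0 gives the eigenspace spanned by (6, -15, 6).
With v_2 = -15, v = (6, -15, 6), so v_1 = 6.

6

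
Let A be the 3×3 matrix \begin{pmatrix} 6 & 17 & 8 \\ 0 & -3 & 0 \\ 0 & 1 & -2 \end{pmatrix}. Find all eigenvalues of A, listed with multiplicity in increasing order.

-3, -2, 6

Characteristic polynomial: p(s) = s^3 - s^2 - 24s - 36 = (s - 6)(s + 2)(s + 3).
Roots (with multiplicity): -3, -2, 6.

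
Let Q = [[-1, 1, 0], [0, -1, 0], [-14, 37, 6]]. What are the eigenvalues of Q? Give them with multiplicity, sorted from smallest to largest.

Characteristic polynomial: p(r) = r^3 - 4r^2 - 11r - 6 = (r - 6)(r + 1)^2.
Roots (with multiplicity): -1, -1, 6.

-1, -1, 6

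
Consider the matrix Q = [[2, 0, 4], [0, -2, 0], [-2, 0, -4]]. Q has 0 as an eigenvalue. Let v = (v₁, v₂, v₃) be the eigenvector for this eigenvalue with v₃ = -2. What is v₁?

4

Q = [[2, 0, 4], [0, -2, 0], [-2, 0, -4]].
Solving (Q)v = 0 gives the eigenspace spanned by (4, 0, -2).
With v₃ = -2, v = (4, 0, -2), so v₁ = 4.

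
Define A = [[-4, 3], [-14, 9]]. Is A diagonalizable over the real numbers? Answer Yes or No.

Yes

Characteristic polynomial: p(t) = t^2 - 5t + 6 = (t - 3)(t - 2).
All 2 eigenvalues are distinct, so A is diagonalizable.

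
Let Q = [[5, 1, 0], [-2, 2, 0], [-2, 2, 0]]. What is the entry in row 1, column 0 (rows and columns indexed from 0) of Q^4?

-350

Characteristic polynomial: t^3 - 7t^2 + 12t = t(t - 4)(t - 3), so the eigenvalues are 0, 3, 4.
t=4: eigenvector (1, -1, -1).
t=3: eigenvector (-1, 2, 2).
t=0: eigenvector (0, 0, 1).
P = [[1, -1, 0], [-1, 2, 0], [-1, 2, 1]], D = diag(4, 3, 0), P⁻¹ = [[2, 1, 0], [1, 1, 0], [0, -1, 1]].
Q⁴ = P·diag(256, 81, 0)·P⁻¹ = [[431, 175, 0], [-350, -94, 0], [-350, -94, 0]].
The requested entry is -350.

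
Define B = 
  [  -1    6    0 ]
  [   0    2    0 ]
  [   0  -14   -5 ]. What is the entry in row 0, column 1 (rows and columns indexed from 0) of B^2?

6

Characteristic polynomial: t^3 + 4t^2 - 7t - 10 = (t - 2)(t + 1)(t + 5), so the eigenvalues are -5, -1, 2.
t=-5: eigenvector (0, 0, 1).
t=2: eigenvector (2, 1, -2).
t=-1: eigenvector (1, 0, 0).
P = [[0, 2, 1], [0, 1, 0], [1, -2, 0]], D = diag(-5, 2, -1), P⁻¹ = [[0, 2, 1], [0, 1, 0], [1, -2, 0]].
B² = P·diag(25, 4, 1)·P⁻¹ = [[1, 6, 0], [0, 4, 0], [0, 42, 25]].
The requested entry is 6.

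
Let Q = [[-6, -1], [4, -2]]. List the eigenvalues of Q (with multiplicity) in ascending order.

Characteristic polynomial: p(s) = s^2 + 8s + 16 = (s + 4)^2.
Roots (with multiplicity): -4, -4.

-4, -4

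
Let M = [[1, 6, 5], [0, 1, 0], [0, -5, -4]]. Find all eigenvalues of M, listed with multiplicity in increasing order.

Characteristic polynomial: p(r) = r^3 + 2r^2 - 7r + 4 = (r - 1)^2(r + 4).
Roots (with multiplicity): -4, 1, 1.

-4, 1, 1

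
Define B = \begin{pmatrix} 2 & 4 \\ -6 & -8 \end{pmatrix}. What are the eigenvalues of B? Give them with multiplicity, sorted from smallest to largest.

-4, -2

Characteristic polynomial: p(μ) = μ^2 + 6μ + 8 = (μ + 2)(μ + 4).
Roots (with multiplicity): -4, -2.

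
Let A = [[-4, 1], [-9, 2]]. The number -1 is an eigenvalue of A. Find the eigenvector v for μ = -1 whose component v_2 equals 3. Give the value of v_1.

1

A + 1I = [[-3, 1], [-9, 3]].
Solving (A + 1I)v = 0 gives the eigenspace spanned by (1, 3).
With v_2 = 3, v = (1, 3), so v_1 = 1.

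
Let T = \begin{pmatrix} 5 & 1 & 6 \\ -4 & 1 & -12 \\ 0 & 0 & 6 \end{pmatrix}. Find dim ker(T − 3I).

T − 3I = [[2, 1, 6], [-4, -2, -12], [0, 0, 3]].
This matrix has rank 2, so its null space has dimension 3 − 2 = 1.

1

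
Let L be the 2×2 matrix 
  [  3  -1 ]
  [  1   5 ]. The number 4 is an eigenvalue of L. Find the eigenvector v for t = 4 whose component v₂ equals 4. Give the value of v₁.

L − 4I = [[-1, -1], [1, 1]].
Solving (L − 4I)v = 0 gives the eigenspace spanned by (-4, 4).
With v₂ = 4, v = (-4, 4), so v₁ = -4.

-4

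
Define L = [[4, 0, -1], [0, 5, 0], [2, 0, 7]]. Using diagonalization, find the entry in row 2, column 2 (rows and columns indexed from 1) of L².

Characteristic polynomial: μ^3 - 16μ^2 + 85μ - 150 = (μ - 6)(μ - 5)^2, so the eigenvalues are 5, 5, 6.
μ=6: eigenvector (-1, 0, 2).
μ=5: eigenvector (0, 1, 0).
μ=5: eigenvector (-1, -3, 1).
P = [[-1, 0, -1], [0, 1, -3], [2, 0, 1]], D = diag(6, 5, 5), P⁻¹ = [[1, 0, 1], [-6, 1, -3], [-2, 0, -1]].
L² = P·diag(36, 25, 25)·P⁻¹ = [[14, 0, -11], [0, 25, 0], [22, 0, 47]].
The requested entry is 25.

25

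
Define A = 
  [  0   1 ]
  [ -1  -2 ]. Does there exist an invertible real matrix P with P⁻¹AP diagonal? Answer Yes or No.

Characteristic polynomial: p(r) = r^2 + 2r + 1 = (r + 1)^2.
r = -1 has algebraic multiplicity 2; rank(A + 1I) = 1, so geometric multiplicity = 1.
Geometric multiplicity < algebraic multiplicity, so A is not diagonalizable.

No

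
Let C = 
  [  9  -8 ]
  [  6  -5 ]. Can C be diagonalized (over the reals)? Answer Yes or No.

Yes

Characteristic polynomial: p(λ) = λ^2 - 4λ + 3 = (λ - 3)(λ - 1).
All 2 eigenvalues are distinct, so C is diagonalizable.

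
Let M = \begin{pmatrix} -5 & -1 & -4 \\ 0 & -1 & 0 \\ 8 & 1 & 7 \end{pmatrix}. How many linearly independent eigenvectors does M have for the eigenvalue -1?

M + 1I = [[-4, -1, -4], [0, 0, 0], [8, 1, 8]].
This matrix has rank 2, so its null space has dimension 3 − 2 = 1.

1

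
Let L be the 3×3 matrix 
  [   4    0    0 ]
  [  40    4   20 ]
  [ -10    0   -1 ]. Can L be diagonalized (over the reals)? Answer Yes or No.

Yes

Characteristic polynomial: p(r) = r^3 - 7r^2 + 8r + 16 = (r - 4)^2(r + 1).
r = 4 has algebraic multiplicity 2; rank(L − 4I) = 1, so geometric multiplicity = 2.
Every eigenvalue has geometric = algebraic multiplicity, so L is diagonalizable.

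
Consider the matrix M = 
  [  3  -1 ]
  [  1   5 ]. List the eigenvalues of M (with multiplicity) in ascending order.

4, 4

Characteristic polynomial: p(λ) = λ^2 - 8λ + 16 = (λ - 4)^2.
Roots (with multiplicity): 4, 4.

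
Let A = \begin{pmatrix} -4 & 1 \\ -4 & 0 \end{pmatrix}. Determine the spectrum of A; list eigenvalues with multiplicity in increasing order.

-2, -2

Characteristic polynomial: p(λ) = λ^2 + 4λ + 4 = (λ + 2)^2.
Roots (with multiplicity): -2, -2.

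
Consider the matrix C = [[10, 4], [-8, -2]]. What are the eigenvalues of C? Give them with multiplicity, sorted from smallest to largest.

2, 6

Characteristic polynomial: p(s) = s^2 - 8s + 12 = (s - 6)(s - 2).
Roots (with multiplicity): 2, 6.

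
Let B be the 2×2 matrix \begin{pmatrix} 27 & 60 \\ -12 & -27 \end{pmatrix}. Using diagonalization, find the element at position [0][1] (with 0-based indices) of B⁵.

4860

Characteristic polynomial: r^2 - 9 = (r - 3)(r + 3), so the eigenvalues are -3, 3.
r=3: eigenvector (5, -2).
r=-3: eigenvector (-2, 1).
P = [[5, -2], [-2, 1]], D = diag(3, -3), P⁻¹ = [[1, 2], [2, 5]].
B⁵ = P·diag(243, -243)·P⁻¹ = [[2187, 4860], [-972, -2187]].
The requested entry is 4860.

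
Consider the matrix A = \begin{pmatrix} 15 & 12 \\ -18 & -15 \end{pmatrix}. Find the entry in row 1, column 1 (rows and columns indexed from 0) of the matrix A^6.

Characteristic polynomial: λ^2 - 9 = (λ - 3)(λ + 3), so the eigenvalues are -3, 3.
λ=-3: eigenvector (-2, 3).
λ=3: eigenvector (-1, 1).
P = [[-2, -1], [3, 1]], D = diag(-3, 3), P⁻¹ = [[1, 1], [-3, -2]].
A⁶ = P·diag(729, 729)·P⁻¹ = [[729, 0], [0, 729]].
The requested entry is 729.

729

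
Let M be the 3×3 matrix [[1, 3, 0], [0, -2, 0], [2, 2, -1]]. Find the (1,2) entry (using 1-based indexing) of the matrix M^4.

-15

Characteristic polynomial: λ^3 + 2λ^2 - λ - 2 = (λ - 1)(λ + 1)(λ + 2), so the eigenvalues are -2, -1, 1.
λ=1: eigenvector (1, 0, 1).
λ=-2: eigenvector (-1, 1, 0).
λ=-1: eigenvector (0, 0, 1).
P = [[1, -1, 0], [0, 1, 0], [1, 0, 1]], D = diag(1, -2, -1), P⁻¹ = [[1, 1, 0], [0, 1, 0], [-1, -1, 1]].
M⁴ = P·diag(1, 16, 1)·P⁻¹ = [[1, -15, 0], [0, 16, 0], [0, 0, 1]].
The requested entry is -15.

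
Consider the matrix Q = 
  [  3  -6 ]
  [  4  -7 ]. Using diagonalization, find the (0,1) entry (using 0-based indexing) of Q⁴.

240

Characteristic polynomial: r^2 + 4r + 3 = (r + 1)(r + 3), so the eigenvalues are -3, -1.
r=-3: eigenvector (1, 1).
r=-1: eigenvector (3, 2).
P = [[1, 3], [1, 2]], D = diag(-3, -1), P⁻¹ = [[-2, 3], [1, -1]].
Q⁴ = P·diag(81, 1)·P⁻¹ = [[-159, 240], [-160, 241]].
The requested entry is 240.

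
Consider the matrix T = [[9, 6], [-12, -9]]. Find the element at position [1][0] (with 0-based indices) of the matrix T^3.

-108

Characteristic polynomial: μ^2 - 9 = (μ - 3)(μ + 3), so the eigenvalues are -3, 3.
μ=3: eigenvector (1, -1).
μ=-3: eigenvector (-1, 2).
P = [[1, -1], [-1, 2]], D = diag(3, -3), P⁻¹ = [[2, 1], [1, 1]].
T³ = P·diag(27, -27)·P⁻¹ = [[81, 54], [-108, -81]].
The requested entry is -108.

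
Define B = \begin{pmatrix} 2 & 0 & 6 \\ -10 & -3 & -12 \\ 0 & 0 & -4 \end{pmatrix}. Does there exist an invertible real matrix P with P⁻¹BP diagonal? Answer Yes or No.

Characteristic polynomial: p(t) = t^3 + 5t^2 - 2t - 24 = (t - 2)(t + 3)(t + 4).
All 3 eigenvalues are distinct, so B is diagonalizable.

Yes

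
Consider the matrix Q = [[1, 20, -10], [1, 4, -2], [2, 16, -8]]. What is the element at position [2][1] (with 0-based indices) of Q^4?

Characteristic polynomial: μ^3 + 3μ^2 - 4μ = μ(μ - 1)(μ + 4), so the eigenvalues are -4, 0, 1.
μ=1: eigenvector (1, 1, 2).
μ=0: eigenvector (0, 1, 2).
μ=-4: eigenvector (2, 0, 1).
P = [[1, 0, 2], [1, 1, 0], [2, 2, 1]], D = diag(1, 0, -4), P⁻¹ = [[1, 4, -2], [-1, -3, 2], [0, -2, 1]].
Q⁴ = P·diag(1, 0, 256)·P⁻¹ = [[1, -1020, 510], [1, 4, -2], [2, -504, 252]].
The requested entry is -504.

-504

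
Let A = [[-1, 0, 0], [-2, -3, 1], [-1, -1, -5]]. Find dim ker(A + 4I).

A + 4I = [[3, 0, 0], [-2, 1, 1], [-1, -1, -1]].
This matrix has rank 2, so its null space has dimension 3 − 2 = 1.

1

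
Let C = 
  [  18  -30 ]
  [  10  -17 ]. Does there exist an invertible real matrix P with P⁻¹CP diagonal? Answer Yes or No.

Yes

Characteristic polynomial: p(r) = r^2 - r - 6 = (r - 3)(r + 2).
All 2 eigenvalues are distinct, so C is diagonalizable.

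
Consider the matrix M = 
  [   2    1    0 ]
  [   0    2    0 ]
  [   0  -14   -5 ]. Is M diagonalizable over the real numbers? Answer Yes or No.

Characteristic polynomial: p(s) = s^3 + s^2 - 16s + 20 = (s - 2)^2(s + 5).
s = 2 has algebraic multiplicity 2; rank(M − 2I) = 2, so geometric multiplicity = 1.
Geometric multiplicity < algebraic multiplicity, so M is not diagonalizable.

No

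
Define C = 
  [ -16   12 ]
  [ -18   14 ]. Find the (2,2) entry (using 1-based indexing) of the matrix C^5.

Characteristic polynomial: r^2 + 2r - 8 = (r - 2)(r + 4), so the eigenvalues are -4, 2.
r=2: eigenvector (2, 3).
r=-4: eigenvector (1, 1).
P = [[2, 1], [3, 1]], D = diag(2, -4), P⁻¹ = [[-1, 1], [3, -2]].
C⁵ = P·diag(32, -1024)·P⁻¹ = [[-3136, 2112], [-3168, 2144]].
The requested entry is 2144.

2144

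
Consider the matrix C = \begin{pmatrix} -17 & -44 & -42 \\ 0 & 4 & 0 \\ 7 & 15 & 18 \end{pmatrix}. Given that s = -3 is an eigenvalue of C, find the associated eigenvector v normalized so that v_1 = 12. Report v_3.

-4

C + 3I = [[-14, -44, -42], [0, 7, 0], [7, 15, 21]].
Solving (C + 3I)v = 0 gives the eigenspace spanned by (12, 0, -4).
With v_1 = 12, v = (12, 0, -4), so v_3 = -4.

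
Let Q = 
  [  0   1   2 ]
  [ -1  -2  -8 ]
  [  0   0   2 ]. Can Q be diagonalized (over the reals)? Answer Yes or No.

No

Characteristic polynomial: p(r) = r^3 - 3r - 2 = (r - 2)(r + 1)^2.
r = -1 has algebraic multiplicity 2; rank(Q + 1I) = 2, so geometric multiplicity = 1.
Geometric multiplicity < algebraic multiplicity, so Q is not diagonalizable.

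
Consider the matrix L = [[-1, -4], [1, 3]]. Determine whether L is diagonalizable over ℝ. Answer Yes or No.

No

Characteristic polynomial: p(r) = r^2 - 2r + 1 = (r - 1)^2.
r = 1 has algebraic multiplicity 2; rank(L − 1I) = 1, so geometric multiplicity = 1.
Geometric multiplicity < algebraic multiplicity, so L is not diagonalizable.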